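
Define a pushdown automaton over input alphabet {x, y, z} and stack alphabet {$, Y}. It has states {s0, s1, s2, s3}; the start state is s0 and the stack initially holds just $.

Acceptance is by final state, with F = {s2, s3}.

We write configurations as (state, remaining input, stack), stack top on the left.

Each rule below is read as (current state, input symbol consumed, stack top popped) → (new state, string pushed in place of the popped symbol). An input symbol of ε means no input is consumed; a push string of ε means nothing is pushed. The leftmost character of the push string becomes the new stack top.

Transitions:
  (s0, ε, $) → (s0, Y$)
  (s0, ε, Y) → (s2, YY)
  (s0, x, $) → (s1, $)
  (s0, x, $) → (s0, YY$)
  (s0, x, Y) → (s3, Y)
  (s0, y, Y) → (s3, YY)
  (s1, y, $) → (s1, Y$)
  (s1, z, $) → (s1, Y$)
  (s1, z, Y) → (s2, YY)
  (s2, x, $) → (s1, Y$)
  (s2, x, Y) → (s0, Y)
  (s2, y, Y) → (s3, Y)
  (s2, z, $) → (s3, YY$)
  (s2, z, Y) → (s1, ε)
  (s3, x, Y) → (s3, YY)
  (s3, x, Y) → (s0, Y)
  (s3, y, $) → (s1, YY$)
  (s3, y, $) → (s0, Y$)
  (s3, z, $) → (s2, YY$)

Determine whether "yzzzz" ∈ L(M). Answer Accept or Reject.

Reject

No computation consumes all input and reaches a final state.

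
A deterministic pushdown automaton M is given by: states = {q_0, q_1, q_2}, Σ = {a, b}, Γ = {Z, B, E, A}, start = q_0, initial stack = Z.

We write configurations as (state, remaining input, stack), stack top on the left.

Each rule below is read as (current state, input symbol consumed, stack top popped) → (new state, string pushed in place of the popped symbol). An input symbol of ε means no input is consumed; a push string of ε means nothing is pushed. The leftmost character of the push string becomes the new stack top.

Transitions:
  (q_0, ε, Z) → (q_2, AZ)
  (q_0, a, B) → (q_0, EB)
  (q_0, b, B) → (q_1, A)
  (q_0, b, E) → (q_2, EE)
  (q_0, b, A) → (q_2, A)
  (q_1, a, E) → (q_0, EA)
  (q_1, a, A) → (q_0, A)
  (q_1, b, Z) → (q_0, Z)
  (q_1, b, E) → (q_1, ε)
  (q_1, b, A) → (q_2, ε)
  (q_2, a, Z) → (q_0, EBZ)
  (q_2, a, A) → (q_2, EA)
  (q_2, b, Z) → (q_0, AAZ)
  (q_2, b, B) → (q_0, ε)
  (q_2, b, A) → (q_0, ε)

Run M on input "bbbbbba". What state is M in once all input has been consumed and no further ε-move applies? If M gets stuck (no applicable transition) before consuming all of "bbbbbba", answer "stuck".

(q_0, bbbbbba, Z)
  ε-move, top Z: go to q_2, push AZ → (q_2, bbbbbba, AZ)
  read b, top A: go to q_0, push ε → (q_0, bbbbba, Z)
  ε-move, top Z: go to q_2, push AZ → (q_2, bbbbba, AZ)
  read b, top A: go to q_0, push ε → (q_0, bbbba, Z)
  ε-move, top Z: go to q_2, push AZ → (q_2, bbbba, AZ)
  read b, top A: go to q_0, push ε → (q_0, bbba, Z)
  ε-move, top Z: go to q_2, push AZ → (q_2, bbba, AZ)
  read b, top A: go to q_0, push ε → (q_0, bba, Z)
  ε-move, top Z: go to q_2, push AZ → (q_2, bba, AZ)
  read b, top A: go to q_0, push ε → (q_0, ba, Z)
  ε-move, top Z: go to q_2, push AZ → (q_2, ba, AZ)
  read b, top A: go to q_0, push ε → (q_0, a, Z)
  ε-move, top Z: go to q_2, push AZ → (q_2, a, AZ)
  read a, top A: go to q_2, push EA → (q_2, ε, EAZ)
All input consumed; M is in state q_2.

q_2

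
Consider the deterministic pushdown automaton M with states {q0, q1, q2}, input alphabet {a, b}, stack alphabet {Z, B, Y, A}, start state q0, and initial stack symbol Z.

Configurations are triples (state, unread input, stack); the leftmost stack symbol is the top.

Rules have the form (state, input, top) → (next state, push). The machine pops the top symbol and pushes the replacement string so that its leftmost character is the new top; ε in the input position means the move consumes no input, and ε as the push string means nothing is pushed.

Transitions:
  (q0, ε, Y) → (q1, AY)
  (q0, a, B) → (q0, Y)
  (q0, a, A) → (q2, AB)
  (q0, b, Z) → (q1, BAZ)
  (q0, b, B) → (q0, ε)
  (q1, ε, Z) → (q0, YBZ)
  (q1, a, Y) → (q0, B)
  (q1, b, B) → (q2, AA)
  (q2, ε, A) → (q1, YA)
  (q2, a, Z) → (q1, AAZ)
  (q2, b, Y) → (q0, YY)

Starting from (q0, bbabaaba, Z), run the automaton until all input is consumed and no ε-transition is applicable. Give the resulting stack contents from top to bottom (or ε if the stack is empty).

(q0, bbabaaba, Z)
  read b, top Z: go to q1, push BAZ → (q1, babaaba, BAZ)
  read b, top B: go to q2, push AA → (q2, abaaba, AAAZ)
  ε-move, top A: go to q1, push YA → (q1, abaaba, YAAAZ)
  read a, top Y: go to q0, push B → (q0, baaba, BAAAZ)
  read b, top B: go to q0, push ε → (q0, aaba, AAAZ)
  read a, top A: go to q2, push AB → (q2, aba, ABAAZ)
  ε-move, top A: go to q1, push YA → (q1, aba, YABAAZ)
  read a, top Y: go to q0, push B → (q0, ba, BABAAZ)
  read b, top B: go to q0, push ε → (q0, a, ABAAZ)
  read a, top A: go to q2, push AB → (q2, ε, ABBAAZ)
  ε-move, top A: go to q1, push YA → (q1, ε, YABBAAZ)
All input consumed in state q1 with stack YABBAAZ.

YABBAAZ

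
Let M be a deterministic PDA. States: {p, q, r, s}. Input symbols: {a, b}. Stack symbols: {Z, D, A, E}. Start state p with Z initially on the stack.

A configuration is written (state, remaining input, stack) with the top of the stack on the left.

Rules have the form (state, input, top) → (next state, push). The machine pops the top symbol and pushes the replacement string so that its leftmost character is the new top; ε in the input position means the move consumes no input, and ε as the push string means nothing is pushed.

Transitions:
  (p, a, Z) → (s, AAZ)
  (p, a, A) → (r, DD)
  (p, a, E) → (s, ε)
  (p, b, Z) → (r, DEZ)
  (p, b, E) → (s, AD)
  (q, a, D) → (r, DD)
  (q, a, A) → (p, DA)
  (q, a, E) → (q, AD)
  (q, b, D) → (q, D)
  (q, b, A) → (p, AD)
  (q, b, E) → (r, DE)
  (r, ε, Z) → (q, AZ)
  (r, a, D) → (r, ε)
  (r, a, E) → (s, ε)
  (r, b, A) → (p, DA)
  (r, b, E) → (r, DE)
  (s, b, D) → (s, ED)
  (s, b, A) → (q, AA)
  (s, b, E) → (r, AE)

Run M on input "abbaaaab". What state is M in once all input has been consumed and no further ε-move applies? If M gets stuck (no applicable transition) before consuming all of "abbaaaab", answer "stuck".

(p, abbaaaab, Z)
  read a, top Z: go to s, push AAZ → (s, bbaaaab, AAZ)
  read b, top A: go to q, push AA → (q, baaaab, AAAZ)
  read b, top A: go to p, push AD → (p, aaaab, ADAAZ)
  read a, top A: go to r, push DD → (r, aaab, DDDAAZ)
  read a, top D: go to r, push ε → (r, aab, DDAAZ)
  read a, top D: go to r, push ε → (r, ab, DAAZ)
  read a, top D: go to r, push ε → (r, b, AAZ)
  read b, top A: go to p, push DA → (p, ε, DAAZ)
All input consumed; M is in state p.

p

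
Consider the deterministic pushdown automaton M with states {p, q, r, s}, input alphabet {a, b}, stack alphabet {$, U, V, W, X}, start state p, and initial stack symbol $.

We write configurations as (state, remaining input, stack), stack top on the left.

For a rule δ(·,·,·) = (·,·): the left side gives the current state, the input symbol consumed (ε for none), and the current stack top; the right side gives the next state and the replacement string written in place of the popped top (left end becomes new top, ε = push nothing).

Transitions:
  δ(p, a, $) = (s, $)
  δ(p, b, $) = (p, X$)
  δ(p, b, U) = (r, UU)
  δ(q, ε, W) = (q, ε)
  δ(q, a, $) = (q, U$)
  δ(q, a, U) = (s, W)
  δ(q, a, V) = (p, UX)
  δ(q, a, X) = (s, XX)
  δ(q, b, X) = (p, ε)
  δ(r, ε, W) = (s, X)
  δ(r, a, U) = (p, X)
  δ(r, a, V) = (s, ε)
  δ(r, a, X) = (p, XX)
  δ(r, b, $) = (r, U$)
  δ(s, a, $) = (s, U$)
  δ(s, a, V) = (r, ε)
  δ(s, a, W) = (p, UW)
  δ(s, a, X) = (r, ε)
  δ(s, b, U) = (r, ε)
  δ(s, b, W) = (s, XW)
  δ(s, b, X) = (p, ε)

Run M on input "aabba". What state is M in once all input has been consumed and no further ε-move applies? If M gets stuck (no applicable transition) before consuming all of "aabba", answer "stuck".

(p, aabba, $) ⊢ (s, abba, $) ⊢ (s, bba, U$) ⊢ (r, ba, $) ⊢ (r, a, U$) ⊢ (p, ε, X$)
All input consumed; M is in state p.

p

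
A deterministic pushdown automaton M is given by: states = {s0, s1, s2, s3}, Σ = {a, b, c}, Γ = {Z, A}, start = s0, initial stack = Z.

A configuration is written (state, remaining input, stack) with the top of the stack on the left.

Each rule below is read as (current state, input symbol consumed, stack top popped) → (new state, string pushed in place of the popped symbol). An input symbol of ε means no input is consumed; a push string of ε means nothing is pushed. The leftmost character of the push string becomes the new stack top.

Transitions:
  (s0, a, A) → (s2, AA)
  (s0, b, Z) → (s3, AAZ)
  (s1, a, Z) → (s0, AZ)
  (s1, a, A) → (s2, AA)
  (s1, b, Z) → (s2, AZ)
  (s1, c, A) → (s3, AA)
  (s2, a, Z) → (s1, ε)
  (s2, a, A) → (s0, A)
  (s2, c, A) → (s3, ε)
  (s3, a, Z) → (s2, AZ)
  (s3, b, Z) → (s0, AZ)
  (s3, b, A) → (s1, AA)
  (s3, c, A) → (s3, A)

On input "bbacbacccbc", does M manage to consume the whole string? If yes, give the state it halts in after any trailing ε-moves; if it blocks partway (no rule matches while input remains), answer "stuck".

s3

(s0, bbacbacccbc, Z) ⊢ (s3, bacbacccbc, AAZ) ⊢ (s1, acbacccbc, AAAZ) ⊢ (s2, cbacccbc, AAAAZ) ⊢ (s3, bacccbc, AAAZ) ⊢ (s1, acccbc, AAAAZ) ⊢ (s2, cccbc, AAAAAZ) ⊢ (s3, ccbc, AAAAZ) ⊢ (s3, cbc, AAAAZ) ⊢ (s3, bc, AAAAZ) ⊢ (s1, c, AAAAAZ) ⊢ (s3, ε, AAAAAAZ)
All input consumed; M is in state s3.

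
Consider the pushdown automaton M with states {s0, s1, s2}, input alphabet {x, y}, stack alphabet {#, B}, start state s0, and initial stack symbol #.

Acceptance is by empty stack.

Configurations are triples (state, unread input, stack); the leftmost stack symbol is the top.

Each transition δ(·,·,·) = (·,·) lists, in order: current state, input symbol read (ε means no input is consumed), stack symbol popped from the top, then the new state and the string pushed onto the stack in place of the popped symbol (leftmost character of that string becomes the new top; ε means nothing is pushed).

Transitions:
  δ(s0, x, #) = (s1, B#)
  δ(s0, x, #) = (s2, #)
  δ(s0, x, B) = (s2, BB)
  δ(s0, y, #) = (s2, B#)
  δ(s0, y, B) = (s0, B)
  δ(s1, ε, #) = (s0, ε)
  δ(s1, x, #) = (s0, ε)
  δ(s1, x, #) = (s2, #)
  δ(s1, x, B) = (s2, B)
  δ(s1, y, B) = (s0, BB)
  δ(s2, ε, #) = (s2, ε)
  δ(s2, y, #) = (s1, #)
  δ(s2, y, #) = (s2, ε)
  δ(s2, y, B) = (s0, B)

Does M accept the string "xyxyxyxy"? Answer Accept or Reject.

Accept

One accepting computation: (s0, xyxyxyxy, #) ⊢ (s2, yxyxyxy, #) ⊢ (s1, xyxyxy, #) ⊢ (s2, yxyxy, #) ⊢ (s1, xyxy, #) ⊢ (s2, yxy, #) ⊢ (s1, xy, #) ⊢ (s2, y, #) ⊢ (s2, ε, ε)
All input consumed and the stack is empty.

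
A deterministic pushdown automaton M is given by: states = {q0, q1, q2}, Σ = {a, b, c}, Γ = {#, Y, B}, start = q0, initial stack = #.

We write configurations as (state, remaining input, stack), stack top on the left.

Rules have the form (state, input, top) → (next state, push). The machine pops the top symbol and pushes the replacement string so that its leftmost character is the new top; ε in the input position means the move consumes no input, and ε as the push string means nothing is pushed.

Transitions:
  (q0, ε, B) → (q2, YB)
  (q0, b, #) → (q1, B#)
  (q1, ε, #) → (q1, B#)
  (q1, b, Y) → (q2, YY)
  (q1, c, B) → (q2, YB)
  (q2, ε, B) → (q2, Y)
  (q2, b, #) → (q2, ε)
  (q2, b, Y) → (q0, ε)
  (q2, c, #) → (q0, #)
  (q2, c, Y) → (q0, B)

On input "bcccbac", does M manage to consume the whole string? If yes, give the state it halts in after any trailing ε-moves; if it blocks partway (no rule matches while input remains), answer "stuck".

stuck

(q0, bcccbac, #)
  read b, top #: go to q1, push B# → (q1, cccbac, B#)
  read c, top B: go to q2, push YB → (q2, ccbac, YB#)
  read c, top Y: go to q0, push B → (q0, cbac, BB#)
  ε-move, top B: go to q2, push YB → (q2, cbac, YBB#)
  read c, top Y: go to q0, push B → (q0, bac, BBB#)
  ε-move, top B: go to q2, push YB → (q2, bac, YBBB#)
  read b, top Y: go to q0, push ε → (q0, ac, BBB#)
  ε-move, top B: go to q2, push YB → (q2, ac, YBBB#)
No transition for (q2, a, top Y); M blocks with input ac remaining.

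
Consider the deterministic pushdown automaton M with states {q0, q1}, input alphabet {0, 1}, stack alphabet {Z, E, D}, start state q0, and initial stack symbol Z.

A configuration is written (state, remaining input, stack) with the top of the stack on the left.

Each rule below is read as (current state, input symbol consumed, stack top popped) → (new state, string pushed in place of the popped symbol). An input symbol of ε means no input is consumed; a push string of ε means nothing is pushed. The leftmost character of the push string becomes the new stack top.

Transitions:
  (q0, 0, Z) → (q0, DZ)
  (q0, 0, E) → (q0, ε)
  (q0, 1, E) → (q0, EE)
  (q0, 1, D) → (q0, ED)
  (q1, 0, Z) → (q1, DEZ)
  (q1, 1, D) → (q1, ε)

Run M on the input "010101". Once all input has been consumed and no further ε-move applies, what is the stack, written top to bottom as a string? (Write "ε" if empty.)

EDZ

(q0, 010101, Z) ⊢ (q0, 10101, DZ) ⊢ (q0, 0101, EDZ) ⊢ (q0, 101, DZ) ⊢ (q0, 01, EDZ) ⊢ (q0, 1, DZ) ⊢ (q0, ε, EDZ)
All input consumed in state q0 with stack EDZ.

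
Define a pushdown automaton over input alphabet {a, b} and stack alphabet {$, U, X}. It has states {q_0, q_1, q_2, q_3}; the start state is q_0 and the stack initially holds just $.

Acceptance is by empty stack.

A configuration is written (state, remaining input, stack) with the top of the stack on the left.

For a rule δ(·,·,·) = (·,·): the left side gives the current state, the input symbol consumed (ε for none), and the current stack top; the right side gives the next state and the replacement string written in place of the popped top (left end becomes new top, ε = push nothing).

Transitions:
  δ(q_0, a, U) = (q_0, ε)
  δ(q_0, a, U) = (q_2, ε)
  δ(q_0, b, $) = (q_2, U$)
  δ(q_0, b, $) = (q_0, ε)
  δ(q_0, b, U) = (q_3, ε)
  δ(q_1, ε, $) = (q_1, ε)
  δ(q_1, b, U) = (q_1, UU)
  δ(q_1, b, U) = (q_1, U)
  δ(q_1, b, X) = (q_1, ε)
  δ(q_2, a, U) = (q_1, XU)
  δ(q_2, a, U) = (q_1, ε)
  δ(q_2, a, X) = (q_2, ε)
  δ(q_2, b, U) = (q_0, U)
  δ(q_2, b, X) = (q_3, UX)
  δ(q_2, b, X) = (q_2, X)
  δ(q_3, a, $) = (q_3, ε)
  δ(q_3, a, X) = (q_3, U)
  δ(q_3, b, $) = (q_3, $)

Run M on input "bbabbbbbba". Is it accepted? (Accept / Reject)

One accepting computation: (q_0, bbabbbbbba, $) ⊢ (q_2, babbbbbba, U$) ⊢ (q_0, abbbbbba, U$) ⊢ (q_0, bbbbbba, $) ⊢ (q_2, bbbbba, U$) ⊢ (q_0, bbbba, U$) ⊢ (q_3, bbba, $) ⊢ (q_3, bba, $) ⊢ (q_3, ba, $) ⊢ (q_3, a, $) ⊢ (q_3, ε, ε)
All input consumed and the stack is empty.

Accept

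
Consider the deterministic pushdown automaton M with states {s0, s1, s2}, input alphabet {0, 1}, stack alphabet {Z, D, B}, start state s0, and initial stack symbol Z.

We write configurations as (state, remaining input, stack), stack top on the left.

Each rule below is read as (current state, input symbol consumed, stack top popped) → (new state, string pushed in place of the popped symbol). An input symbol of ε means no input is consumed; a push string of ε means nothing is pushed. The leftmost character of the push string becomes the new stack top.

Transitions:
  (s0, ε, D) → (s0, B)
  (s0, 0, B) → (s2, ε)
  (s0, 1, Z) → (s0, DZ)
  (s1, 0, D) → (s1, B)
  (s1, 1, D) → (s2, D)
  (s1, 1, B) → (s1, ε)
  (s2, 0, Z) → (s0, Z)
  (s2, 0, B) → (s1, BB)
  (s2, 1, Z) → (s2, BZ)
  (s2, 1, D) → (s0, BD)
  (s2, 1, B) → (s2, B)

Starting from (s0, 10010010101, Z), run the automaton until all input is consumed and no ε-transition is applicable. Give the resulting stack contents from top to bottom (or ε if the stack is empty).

(s0, 10010010101, Z)
  read 1, top Z: go to s0, push DZ → (s0, 0010010101, DZ)
  ε-move, top D: go to s0, push B → (s0, 0010010101, BZ)
  read 0, top B: go to s2, push ε → (s2, 010010101, Z)
  read 0, top Z: go to s0, push Z → (s0, 10010101, Z)
  read 1, top Z: go to s0, push DZ → (s0, 0010101, DZ)
  ε-move, top D: go to s0, push B → (s0, 0010101, BZ)
  read 0, top B: go to s2, push ε → (s2, 010101, Z)
  read 0, top Z: go to s0, push Z → (s0, 10101, Z)
  read 1, top Z: go to s0, push DZ → (s0, 0101, DZ)
  ε-move, top D: go to s0, push B → (s0, 0101, BZ)
  read 0, top B: go to s2, push ε → (s2, 101, Z)
  read 1, top Z: go to s2, push BZ → (s2, 01, BZ)
  read 0, top B: go to s1, push BB → (s1, 1, BBZ)
  read 1, top B: go to s1, push ε → (s1, ε, BZ)
All input consumed in state s1 with stack BZ.

BZ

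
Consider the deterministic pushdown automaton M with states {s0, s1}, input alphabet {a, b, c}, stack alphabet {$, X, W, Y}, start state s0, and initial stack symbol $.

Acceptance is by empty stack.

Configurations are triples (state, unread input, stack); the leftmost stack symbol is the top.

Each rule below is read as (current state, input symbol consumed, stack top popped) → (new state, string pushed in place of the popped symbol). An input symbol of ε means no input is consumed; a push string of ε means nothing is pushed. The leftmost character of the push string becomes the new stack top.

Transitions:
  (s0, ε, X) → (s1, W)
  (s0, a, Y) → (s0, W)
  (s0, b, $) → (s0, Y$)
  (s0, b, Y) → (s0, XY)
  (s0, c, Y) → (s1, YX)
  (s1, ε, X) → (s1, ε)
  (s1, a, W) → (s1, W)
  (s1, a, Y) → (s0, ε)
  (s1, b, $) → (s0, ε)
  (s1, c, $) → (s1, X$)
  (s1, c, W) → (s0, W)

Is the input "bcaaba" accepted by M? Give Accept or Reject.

(s0, bcaaba, $)
  read b, top $: go to s0, push Y$ → (s0, caaba, Y$)
  read c, top Y: go to s1, push YX → (s1, aaba, YX$)
  read a, top Y: go to s0, push ε → (s0, aba, X$)
  ε-move, top X: go to s1, push W → (s1, aba, W$)
  read a, top W: go to s1, push W → (s1, ba, W$)
No transition applies at (s1, ba, W$); input not fully consumed.

Reject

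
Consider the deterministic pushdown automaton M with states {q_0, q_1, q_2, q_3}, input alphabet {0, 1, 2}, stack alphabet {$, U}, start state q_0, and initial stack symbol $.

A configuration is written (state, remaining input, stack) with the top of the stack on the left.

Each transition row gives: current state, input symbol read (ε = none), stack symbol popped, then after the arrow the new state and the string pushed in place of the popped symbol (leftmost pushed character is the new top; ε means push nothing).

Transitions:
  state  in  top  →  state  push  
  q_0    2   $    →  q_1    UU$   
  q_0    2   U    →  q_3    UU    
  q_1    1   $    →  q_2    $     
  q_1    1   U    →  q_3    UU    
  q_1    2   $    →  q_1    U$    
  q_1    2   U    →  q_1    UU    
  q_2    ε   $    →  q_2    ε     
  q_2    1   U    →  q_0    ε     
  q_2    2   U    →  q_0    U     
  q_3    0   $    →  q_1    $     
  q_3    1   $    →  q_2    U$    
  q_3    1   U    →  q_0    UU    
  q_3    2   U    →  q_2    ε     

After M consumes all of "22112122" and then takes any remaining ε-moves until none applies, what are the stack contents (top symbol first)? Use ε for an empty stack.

UUUUUUU$

(q_0, 22112122, $)
  read 2, top $: go to q_1, push UU$ → (q_1, 2112122, UU$)
  read 2, top U: go to q_1, push UU → (q_1, 112122, UUU$)
  read 1, top U: go to q_3, push UU → (q_3, 12122, UUUU$)
  read 1, top U: go to q_0, push UU → (q_0, 2122, UUUUU$)
  read 2, top U: go to q_3, push UU → (q_3, 122, UUUUUU$)
  read 1, top U: go to q_0, push UU → (q_0, 22, UUUUUUU$)
  read 2, top U: go to q_3, push UU → (q_3, 2, UUUUUUUU$)
  read 2, top U: go to q_2, push ε → (q_2, ε, UUUUUUU$)
All input consumed in state q_2 with stack UUUUUUU$.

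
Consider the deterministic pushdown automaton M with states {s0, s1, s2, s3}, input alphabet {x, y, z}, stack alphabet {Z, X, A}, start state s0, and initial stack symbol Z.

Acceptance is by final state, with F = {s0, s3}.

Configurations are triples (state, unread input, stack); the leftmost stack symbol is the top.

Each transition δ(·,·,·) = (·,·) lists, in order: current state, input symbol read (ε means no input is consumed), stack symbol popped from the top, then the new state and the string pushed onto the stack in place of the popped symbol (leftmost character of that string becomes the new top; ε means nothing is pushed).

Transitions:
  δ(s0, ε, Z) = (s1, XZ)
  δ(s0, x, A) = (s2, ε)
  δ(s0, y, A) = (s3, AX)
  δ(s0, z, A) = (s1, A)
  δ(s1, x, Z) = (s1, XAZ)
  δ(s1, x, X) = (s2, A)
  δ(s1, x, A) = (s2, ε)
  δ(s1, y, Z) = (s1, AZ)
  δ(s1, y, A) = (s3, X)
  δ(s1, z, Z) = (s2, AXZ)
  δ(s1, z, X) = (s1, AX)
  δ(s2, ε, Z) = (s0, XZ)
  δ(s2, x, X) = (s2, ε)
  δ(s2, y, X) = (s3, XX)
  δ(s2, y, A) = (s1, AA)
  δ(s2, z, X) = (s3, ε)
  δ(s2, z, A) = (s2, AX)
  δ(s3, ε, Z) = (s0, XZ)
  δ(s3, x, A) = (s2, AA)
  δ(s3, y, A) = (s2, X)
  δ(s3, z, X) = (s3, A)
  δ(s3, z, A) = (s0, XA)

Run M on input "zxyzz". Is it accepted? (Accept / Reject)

(s0, zxyzz, Z) ⊢ (s1, zxyzz, XZ) ⊢ (s1, xyzz, AXZ) ⊢ (s2, yzz, XZ) ⊢ (s3, zz, XXZ) ⊢ (s3, z, AXZ) ⊢ (s0, ε, XAXZ)
All input consumed; state s0 ∈ F.

Accept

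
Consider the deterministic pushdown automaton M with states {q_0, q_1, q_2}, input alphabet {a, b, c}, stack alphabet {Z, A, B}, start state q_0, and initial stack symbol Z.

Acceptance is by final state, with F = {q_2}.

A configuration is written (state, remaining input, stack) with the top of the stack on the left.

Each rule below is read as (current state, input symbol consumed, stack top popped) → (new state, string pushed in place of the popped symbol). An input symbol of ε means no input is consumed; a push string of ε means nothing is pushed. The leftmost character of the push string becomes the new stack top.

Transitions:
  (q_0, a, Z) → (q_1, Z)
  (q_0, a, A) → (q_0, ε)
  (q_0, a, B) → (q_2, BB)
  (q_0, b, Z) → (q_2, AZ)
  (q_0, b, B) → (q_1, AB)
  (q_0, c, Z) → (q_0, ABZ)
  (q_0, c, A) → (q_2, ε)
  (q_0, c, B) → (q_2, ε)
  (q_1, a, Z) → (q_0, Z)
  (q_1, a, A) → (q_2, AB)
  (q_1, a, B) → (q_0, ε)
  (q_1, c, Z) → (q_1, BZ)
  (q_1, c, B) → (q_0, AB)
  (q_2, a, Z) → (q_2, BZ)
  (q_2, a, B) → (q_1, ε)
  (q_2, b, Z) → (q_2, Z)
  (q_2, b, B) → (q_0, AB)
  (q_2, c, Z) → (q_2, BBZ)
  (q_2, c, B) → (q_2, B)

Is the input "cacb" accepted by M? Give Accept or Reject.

(q_0, cacb, Z)
  read c, top Z: go to q_0, push ABZ → (q_0, acb, ABZ)
  read a, top A: go to q_0, push ε → (q_0, cb, BZ)
  read c, top B: go to q_2, push ε → (q_2, b, Z)
  read b, top Z: go to q_2, push Z → (q_2, ε, Z)
All input consumed; state q_2 ∈ F.

Accept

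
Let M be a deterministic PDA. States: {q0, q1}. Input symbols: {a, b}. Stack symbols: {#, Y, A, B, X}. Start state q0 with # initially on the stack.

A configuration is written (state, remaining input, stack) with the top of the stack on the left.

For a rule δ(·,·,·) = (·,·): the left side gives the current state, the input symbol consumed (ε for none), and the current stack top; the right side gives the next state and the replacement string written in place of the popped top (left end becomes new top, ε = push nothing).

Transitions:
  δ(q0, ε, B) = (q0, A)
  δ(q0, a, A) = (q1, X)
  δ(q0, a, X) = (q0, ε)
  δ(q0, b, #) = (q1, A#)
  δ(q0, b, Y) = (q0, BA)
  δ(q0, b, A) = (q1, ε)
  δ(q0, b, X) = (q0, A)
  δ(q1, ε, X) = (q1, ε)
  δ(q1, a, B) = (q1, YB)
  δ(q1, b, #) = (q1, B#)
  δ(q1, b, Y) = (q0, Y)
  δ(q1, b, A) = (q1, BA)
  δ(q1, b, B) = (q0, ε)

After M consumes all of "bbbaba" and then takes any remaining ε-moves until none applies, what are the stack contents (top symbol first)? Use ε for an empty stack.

(q0, bbbaba, #)
  read b, top #: go to q1, push A# → (q1, bbaba, A#)
  read b, top A: go to q1, push BA → (q1, baba, BA#)
  read b, top B: go to q0, push ε → (q0, aba, A#)
  read a, top A: go to q1, push X → (q1, ba, X#)
  ε-move, top X: go to q1, push ε → (q1, ba, #)
  read b, top #: go to q1, push B# → (q1, a, B#)
  read a, top B: go to q1, push YB → (q1, ε, YB#)
All input consumed in state q1 with stack YB#.

YB#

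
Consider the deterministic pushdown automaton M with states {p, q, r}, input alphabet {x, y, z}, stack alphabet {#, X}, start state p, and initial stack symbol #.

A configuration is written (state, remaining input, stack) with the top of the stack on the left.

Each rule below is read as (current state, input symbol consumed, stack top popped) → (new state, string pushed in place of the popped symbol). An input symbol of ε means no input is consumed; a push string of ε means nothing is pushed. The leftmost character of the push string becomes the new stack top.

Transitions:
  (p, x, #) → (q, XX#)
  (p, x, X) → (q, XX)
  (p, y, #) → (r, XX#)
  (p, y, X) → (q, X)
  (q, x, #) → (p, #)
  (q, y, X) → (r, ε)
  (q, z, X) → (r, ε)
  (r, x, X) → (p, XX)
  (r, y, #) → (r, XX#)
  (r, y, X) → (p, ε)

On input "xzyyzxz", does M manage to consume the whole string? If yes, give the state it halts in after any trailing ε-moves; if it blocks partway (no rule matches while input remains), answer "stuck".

(p, xzyyzxz, #)
  read x, top #: go to q, push XX# → (q, zyyzxz, XX#)
  read z, top X: go to r, push ε → (r, yyzxz, X#)
  read y, top X: go to p, push ε → (p, yzxz, #)
  read y, top #: go to r, push XX# → (r, zxz, XX#)
No transition for (r, z, top X); M blocks with input zxz remaining.

stuck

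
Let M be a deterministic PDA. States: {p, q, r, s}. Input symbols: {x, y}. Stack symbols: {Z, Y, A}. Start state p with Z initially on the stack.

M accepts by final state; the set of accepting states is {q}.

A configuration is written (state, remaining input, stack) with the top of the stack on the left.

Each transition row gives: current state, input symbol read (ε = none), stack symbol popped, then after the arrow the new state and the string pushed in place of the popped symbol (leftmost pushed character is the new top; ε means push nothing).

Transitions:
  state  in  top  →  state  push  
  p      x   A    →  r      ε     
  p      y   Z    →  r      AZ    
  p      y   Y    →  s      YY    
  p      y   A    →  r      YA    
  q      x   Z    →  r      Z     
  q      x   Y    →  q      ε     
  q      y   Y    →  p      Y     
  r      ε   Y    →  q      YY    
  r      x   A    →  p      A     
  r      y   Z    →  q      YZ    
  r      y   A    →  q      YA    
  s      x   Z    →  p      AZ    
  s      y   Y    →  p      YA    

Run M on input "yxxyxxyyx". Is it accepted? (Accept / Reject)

Reject

(p, yxxyxxyyx, Z)
  read y, top Z: go to r, push AZ → (r, xxyxxyyx, AZ)
  read x, top A: go to p, push A → (p, xyxxyyx, AZ)
  read x, top A: go to r, push ε → (r, yxxyyx, Z)
  read y, top Z: go to q, push YZ → (q, xxyyx, YZ)
  read x, top Y: go to q, push ε → (q, xyyx, Z)
  read x, top Z: go to r, push Z → (r, yyx, Z)
  read y, top Z: go to q, push YZ → (q, yx, YZ)
  read y, top Y: go to p, push Y → (p, x, YZ)
No transition applies at (p, x, YZ); input not fully consumed.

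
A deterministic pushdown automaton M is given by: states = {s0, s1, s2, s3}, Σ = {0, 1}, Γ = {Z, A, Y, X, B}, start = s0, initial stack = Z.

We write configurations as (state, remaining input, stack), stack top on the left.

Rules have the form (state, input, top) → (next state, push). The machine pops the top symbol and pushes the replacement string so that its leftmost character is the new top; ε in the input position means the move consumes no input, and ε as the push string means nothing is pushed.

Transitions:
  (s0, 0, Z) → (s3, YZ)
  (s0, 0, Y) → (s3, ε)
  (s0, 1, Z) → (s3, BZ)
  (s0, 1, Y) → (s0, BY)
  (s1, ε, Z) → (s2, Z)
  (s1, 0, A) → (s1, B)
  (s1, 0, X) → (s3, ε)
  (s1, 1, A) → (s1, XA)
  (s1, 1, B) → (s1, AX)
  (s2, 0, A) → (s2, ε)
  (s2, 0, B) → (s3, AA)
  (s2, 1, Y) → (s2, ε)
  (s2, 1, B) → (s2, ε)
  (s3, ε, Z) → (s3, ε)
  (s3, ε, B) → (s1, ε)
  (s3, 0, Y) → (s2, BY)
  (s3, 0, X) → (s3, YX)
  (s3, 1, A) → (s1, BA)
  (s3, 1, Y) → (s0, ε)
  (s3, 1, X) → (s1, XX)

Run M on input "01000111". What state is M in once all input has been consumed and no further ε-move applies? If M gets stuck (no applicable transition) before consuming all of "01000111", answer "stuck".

(s0, 01000111, Z)
  read 0, top Z: go to s3, push YZ → (s3, 1000111, YZ)
  read 1, top Y: go to s0, push ε → (s0, 000111, Z)
  read 0, top Z: go to s3, push YZ → (s3, 00111, YZ)
  read 0, top Y: go to s2, push BY → (s2, 0111, BYZ)
  read 0, top B: go to s3, push AA → (s3, 111, AAYZ)
  read 1, top A: go to s1, push BA → (s1, 11, BAAYZ)
  read 1, top B: go to s1, push AX → (s1, 1, AXAAYZ)
  read 1, top A: go to s1, push XA → (s1, ε, XAXAAYZ)
All input consumed; M is in state s1.

s1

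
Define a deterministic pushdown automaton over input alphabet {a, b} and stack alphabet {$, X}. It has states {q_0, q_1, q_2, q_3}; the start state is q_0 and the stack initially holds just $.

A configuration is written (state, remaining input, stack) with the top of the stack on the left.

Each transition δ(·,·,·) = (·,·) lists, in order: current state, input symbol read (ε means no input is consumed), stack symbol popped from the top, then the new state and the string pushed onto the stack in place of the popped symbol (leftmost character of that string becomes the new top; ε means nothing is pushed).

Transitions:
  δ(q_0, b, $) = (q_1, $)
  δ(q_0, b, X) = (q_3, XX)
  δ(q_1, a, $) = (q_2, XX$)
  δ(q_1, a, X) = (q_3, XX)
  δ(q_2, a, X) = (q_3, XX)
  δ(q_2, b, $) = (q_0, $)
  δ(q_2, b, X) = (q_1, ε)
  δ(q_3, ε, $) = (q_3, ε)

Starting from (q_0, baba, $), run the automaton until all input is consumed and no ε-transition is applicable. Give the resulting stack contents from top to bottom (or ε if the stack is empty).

(q_0, baba, $) ⊢ (q_1, aba, $) ⊢ (q_2, ba, XX$) ⊢ (q_1, a, X$) ⊢ (q_3, ε, XX$)
All input consumed in state q_3 with stack XX$.

XX$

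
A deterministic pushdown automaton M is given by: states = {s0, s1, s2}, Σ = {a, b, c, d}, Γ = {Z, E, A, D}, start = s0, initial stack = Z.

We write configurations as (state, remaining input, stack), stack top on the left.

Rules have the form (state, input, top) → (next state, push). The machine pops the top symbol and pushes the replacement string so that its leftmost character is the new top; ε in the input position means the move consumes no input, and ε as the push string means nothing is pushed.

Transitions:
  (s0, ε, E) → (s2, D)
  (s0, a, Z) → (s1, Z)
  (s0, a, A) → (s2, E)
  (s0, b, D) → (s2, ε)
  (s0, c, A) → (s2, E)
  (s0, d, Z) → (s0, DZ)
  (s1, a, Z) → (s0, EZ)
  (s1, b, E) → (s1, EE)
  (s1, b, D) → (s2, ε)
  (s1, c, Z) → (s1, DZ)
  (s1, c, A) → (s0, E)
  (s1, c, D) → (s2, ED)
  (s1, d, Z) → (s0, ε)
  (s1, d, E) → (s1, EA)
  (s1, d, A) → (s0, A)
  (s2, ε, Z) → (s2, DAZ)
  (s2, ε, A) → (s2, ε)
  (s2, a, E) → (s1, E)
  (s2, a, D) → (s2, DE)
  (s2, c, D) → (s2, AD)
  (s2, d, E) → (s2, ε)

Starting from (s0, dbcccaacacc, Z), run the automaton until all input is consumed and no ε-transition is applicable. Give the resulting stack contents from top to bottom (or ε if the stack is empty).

DEEEAZ

(s0, dbcccaacacc, Z) ⊢ (s0, bcccaacacc, DZ) ⊢ (s2, cccaacacc, Z) ⊢ (s2, cccaacacc, DAZ) ⊢ (s2, ccaacacc, ADAZ) ⊢ (s2, ccaacacc, DAZ) ⊢ (s2, caacacc, ADAZ) ⊢ (s2, caacacc, DAZ) ⊢ (s2, aacacc, ADAZ) ⊢ (s2, aacacc, DAZ) ⊢ (s2, acacc, DEAZ) ⊢ (s2, cacc, DEEAZ) ⊢ (s2, acc, ADEEAZ) ⊢ (s2, acc, DEEAZ) ⊢ (s2, cc, DEEEAZ) ⊢ (s2, c, ADEEEAZ) ⊢ (s2, c, DEEEAZ) ⊢ (s2, ε, ADEEEAZ) ⊢ (s2, ε, DEEEAZ)
All input consumed in state s2 with stack DEEEAZ.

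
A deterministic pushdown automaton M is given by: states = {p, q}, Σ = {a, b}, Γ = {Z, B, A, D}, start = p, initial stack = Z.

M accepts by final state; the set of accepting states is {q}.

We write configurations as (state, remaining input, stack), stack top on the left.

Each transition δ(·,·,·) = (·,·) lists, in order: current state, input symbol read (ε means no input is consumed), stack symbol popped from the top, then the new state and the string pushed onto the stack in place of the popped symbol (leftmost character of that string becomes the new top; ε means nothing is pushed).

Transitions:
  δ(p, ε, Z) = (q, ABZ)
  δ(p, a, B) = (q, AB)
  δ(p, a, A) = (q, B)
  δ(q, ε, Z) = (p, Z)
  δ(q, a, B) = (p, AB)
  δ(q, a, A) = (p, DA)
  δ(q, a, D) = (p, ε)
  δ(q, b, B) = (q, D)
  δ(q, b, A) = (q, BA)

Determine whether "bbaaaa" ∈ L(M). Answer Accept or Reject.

Accept

(p, bbaaaa, Z)
  ε-move, top Z: go to q, push ABZ → (q, bbaaaa, ABZ)
  read b, top A: go to q, push BA → (q, baaaa, BABZ)
  read b, top B: go to q, push D → (q, aaaa, DABZ)
  read a, top D: go to p, push ε → (p, aaa, ABZ)
  read a, top A: go to q, push B → (q, aa, BBZ)
  read a, top B: go to p, push AB → (p, a, ABBZ)
  read a, top A: go to q, push B → (q, ε, BBBZ)
All input consumed; state q ∈ F.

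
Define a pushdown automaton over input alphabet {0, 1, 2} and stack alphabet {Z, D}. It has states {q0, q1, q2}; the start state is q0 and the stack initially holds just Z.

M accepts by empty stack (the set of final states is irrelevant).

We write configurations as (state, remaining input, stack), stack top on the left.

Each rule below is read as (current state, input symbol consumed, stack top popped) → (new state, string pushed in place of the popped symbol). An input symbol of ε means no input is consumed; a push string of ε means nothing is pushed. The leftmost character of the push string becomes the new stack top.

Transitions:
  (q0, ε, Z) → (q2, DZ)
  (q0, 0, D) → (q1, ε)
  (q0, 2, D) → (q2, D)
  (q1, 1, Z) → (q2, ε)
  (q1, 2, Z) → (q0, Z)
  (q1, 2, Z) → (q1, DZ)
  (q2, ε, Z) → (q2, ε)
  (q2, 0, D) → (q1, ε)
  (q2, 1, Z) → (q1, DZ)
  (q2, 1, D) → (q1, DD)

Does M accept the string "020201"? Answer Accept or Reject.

Accept

One accepting computation: (q0, 020201, Z) ⊢ (q2, 020201, DZ) ⊢ (q1, 20201, Z) ⊢ (q0, 0201, Z) ⊢ (q2, 0201, DZ) ⊢ (q1, 201, Z) ⊢ (q0, 01, Z) ⊢ (q2, 01, DZ) ⊢ (q1, 1, Z) ⊢ (q2, ε, ε)
All input consumed and the stack is empty.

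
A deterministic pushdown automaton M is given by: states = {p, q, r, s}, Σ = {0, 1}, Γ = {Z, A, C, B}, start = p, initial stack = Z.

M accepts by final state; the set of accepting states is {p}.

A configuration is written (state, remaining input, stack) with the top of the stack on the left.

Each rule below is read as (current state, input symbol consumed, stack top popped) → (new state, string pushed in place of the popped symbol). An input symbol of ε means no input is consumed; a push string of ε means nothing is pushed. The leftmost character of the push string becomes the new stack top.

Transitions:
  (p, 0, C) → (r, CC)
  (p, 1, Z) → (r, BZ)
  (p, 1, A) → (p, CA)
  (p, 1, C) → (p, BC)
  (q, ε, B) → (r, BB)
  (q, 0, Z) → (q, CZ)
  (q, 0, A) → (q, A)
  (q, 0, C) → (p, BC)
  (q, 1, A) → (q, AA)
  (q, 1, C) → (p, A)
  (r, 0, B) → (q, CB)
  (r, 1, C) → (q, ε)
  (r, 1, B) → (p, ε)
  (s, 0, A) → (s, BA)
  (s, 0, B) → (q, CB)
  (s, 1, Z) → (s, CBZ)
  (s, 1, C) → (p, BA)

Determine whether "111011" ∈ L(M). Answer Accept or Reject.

(p, 111011, Z)
  read 1, top Z: go to r, push BZ → (r, 11011, BZ)
  read 1, top B: go to p, push ε → (p, 1011, Z)
  read 1, top Z: go to r, push BZ → (r, 011, BZ)
  read 0, top B: go to q, push CB → (q, 11, CBZ)
  read 1, top C: go to p, push A → (p, 1, ABZ)
  read 1, top A: go to p, push CA → (p, ε, CABZ)
All input consumed; state p ∈ F.

Accept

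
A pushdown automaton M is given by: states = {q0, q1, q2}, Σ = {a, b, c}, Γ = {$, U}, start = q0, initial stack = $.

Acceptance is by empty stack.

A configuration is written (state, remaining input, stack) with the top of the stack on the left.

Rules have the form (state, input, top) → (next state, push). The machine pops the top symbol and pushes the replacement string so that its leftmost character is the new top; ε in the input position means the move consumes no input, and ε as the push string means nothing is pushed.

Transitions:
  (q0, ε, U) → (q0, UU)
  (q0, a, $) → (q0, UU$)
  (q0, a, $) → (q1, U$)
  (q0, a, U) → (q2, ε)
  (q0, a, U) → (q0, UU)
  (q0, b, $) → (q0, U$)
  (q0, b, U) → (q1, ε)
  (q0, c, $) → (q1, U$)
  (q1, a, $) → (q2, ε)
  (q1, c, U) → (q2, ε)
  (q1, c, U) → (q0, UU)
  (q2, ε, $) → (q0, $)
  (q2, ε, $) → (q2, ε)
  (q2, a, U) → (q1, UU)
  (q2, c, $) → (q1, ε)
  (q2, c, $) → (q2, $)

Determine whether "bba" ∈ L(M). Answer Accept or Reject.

Accept

One accepting computation: (q0, bba, $) ⊢ (q0, ba, U$) ⊢ (q1, a, $) ⊢ (q2, ε, ε)
All input consumed and the stack is empty.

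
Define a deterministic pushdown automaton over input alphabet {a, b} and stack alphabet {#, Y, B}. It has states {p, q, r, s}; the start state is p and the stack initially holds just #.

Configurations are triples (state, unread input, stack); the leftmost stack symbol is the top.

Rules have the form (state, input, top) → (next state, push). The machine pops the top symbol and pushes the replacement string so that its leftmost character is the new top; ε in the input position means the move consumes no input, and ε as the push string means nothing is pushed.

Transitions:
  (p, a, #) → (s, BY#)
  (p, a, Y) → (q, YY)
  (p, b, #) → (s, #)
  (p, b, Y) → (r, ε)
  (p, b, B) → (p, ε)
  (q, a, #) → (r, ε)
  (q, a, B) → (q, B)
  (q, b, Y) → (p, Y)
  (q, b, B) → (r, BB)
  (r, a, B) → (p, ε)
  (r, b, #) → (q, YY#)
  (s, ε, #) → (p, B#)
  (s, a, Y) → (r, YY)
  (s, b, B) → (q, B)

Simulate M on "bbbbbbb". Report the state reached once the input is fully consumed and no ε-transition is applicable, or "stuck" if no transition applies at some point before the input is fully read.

(p, bbbbbbb, #) ⊢ (s, bbbbbb, #) ⊢ (p, bbbbbb, B#) ⊢ (p, bbbbb, #) ⊢ (s, bbbb, #) ⊢ (p, bbbb, B#) ⊢ (p, bbb, #) ⊢ (s, bb, #) ⊢ (p, bb, B#) ⊢ (p, b, #) ⊢ (s, ε, #) ⊢ (p, ε, B#)
All input consumed; M is in state p.

p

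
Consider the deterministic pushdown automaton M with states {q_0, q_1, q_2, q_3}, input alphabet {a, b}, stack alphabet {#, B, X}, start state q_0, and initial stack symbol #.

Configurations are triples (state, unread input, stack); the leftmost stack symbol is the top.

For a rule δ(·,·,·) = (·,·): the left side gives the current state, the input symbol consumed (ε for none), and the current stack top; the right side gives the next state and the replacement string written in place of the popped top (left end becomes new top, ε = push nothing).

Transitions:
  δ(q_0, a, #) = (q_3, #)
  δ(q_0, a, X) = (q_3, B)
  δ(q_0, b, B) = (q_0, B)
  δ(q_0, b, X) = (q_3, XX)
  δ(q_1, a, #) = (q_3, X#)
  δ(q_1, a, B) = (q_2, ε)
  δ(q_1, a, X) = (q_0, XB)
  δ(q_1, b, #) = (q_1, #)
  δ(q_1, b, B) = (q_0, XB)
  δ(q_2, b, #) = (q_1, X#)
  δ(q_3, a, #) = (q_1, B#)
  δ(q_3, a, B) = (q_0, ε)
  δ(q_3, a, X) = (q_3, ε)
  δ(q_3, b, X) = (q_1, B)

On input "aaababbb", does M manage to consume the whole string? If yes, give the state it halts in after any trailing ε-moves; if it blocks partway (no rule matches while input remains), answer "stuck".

q_0

(q_0, aaababbb, #)
  read a, top #: go to q_3, push # → (q_3, aababbb, #)
  read a, top #: go to q_1, push B# → (q_1, ababbb, B#)
  read a, top B: go to q_2, push ε → (q_2, babbb, #)
  read b, top #: go to q_1, push X# → (q_1, abbb, X#)
  read a, top X: go to q_0, push XB → (q_0, bbb, XB#)
  read b, top X: go to q_3, push XX → (q_3, bb, XXB#)
  read b, top X: go to q_1, push B → (q_1, b, BXB#)
  read b, top B: go to q_0, push XB → (q_0, ε, XBXB#)
All input consumed; M is in state q_0.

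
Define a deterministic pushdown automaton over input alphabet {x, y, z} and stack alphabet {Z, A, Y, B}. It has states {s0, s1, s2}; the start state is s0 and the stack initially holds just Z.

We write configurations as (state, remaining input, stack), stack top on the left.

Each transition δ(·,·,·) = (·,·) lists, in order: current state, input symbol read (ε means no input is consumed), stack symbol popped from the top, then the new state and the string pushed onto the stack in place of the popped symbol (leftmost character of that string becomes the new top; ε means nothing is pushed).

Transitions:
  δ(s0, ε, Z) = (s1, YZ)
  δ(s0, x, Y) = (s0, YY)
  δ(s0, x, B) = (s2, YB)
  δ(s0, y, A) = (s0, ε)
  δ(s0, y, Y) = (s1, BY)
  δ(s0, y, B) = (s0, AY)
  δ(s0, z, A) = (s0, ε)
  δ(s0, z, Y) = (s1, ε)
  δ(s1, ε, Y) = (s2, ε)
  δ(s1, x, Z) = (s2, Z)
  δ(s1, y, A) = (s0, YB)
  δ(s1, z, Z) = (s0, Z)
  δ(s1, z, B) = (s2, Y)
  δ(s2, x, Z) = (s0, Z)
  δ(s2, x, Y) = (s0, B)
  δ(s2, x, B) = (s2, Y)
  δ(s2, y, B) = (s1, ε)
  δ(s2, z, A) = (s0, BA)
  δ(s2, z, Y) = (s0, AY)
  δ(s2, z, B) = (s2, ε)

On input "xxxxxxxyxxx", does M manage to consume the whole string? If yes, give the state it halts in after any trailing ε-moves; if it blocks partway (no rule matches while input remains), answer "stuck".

(s0, xxxxxxxyxxx, Z)
  ε-move, top Z: go to s1, push YZ → (s1, xxxxxxxyxxx, YZ)
  ε-move, top Y: go to s2, push ε → (s2, xxxxxxxyxxx, Z)
  read x, top Z: go to s0, push Z → (s0, xxxxxxyxxx, Z)
  ε-move, top Z: go to s1, push YZ → (s1, xxxxxxyxxx, YZ)
  ε-move, top Y: go to s2, push ε → (s2, xxxxxxyxxx, Z)
  read x, top Z: go to s0, push Z → (s0, xxxxxyxxx, Z)
  ε-move, top Z: go to s1, push YZ → (s1, xxxxxyxxx, YZ)
  ε-move, top Y: go to s2, push ε → (s2, xxxxxyxxx, Z)
  read x, top Z: go to s0, push Z → (s0, xxxxyxxx, Z)
  ε-move, top Z: go to s1, push YZ → (s1, xxxxyxxx, YZ)
  ε-move, top Y: go to s2, push ε → (s2, xxxxyxxx, Z)
  read x, top Z: go to s0, push Z → (s0, xxxyxxx, Z)
  ε-move, top Z: go to s1, push YZ → (s1, xxxyxxx, YZ)
  ε-move, top Y: go to s2, push ε → (s2, xxxyxxx, Z)
  read x, top Z: go to s0, push Z → (s0, xxyxxx, Z)
  ε-move, top Z: go to s1, push YZ → (s1, xxyxxx, YZ)
  ε-move, top Y: go to s2, push ε → (s2, xxyxxx, Z)
  read x, top Z: go to s0, push Z → (s0, xyxxx, Z)
  ε-move, top Z: go to s1, push YZ → (s1, xyxxx, YZ)
  ε-move, top Y: go to s2, push ε → (s2, xyxxx, Z)
  read x, top Z: go to s0, push Z → (s0, yxxx, Z)
  ε-move, top Z: go to s1, push YZ → (s1, yxxx, YZ)
  ε-move, top Y: go to s2, push ε → (s2, yxxx, Z)
No transition for (s2, y, top Z); M blocks with input yxxx remaining.

stuck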